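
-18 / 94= -9 / 47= -0.19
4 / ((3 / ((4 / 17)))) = 16 / 51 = 0.31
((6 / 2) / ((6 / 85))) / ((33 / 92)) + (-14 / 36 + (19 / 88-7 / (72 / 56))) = 29797 / 264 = 112.87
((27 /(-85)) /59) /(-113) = 27 /566695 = 0.00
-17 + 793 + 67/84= 65251/84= 776.80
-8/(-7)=8/7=1.14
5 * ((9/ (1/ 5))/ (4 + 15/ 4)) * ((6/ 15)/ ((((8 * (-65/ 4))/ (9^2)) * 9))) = -324/ 403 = -0.80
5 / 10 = 0.50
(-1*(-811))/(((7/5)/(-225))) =-130339.29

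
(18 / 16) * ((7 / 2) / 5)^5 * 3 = 453789 / 800000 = 0.57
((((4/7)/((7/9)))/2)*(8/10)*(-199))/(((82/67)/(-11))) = 5279868/10045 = 525.62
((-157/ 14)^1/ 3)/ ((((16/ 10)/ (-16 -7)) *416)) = 18055/ 139776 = 0.13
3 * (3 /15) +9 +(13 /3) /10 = 301 /30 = 10.03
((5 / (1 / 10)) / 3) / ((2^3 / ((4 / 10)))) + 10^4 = 60005 / 6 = 10000.83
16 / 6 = 8 / 3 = 2.67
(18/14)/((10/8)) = 1.03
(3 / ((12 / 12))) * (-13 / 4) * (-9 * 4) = 351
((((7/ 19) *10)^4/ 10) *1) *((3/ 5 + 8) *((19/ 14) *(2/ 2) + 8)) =193211900/ 130321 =1482.58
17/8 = 2.12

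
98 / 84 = 1.17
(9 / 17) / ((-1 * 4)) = -9 / 68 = -0.13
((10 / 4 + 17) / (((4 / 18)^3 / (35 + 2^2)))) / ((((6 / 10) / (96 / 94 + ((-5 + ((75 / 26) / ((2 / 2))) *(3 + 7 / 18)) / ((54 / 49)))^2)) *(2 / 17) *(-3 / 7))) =-39293304616685 / 866304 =-45357408.73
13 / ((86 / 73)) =949 / 86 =11.03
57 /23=2.48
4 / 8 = 1 / 2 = 0.50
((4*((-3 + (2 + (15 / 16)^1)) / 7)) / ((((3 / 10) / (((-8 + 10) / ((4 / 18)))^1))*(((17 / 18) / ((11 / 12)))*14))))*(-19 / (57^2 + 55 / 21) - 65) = 2197235205 / 455044576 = 4.83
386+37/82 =31689/82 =386.45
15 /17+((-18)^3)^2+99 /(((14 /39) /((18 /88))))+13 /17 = 32379692519 /952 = 34012282.06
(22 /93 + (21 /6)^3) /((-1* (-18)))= 32075 /13392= 2.40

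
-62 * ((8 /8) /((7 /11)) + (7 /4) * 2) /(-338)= 2201 /2366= 0.93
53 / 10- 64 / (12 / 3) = -107 / 10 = -10.70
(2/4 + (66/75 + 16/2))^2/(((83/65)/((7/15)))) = 20016451/622500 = 32.15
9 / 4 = 2.25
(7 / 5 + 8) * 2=94 / 5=18.80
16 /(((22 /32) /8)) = 2048 /11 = 186.18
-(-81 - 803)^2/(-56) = 13954.57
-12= -12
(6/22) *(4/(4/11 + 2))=6/13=0.46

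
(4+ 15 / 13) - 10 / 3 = 71 / 39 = 1.82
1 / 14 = 0.07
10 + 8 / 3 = 38 / 3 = 12.67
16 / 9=1.78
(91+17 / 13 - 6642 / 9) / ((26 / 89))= -373533 / 169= -2210.25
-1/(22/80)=-40/11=-3.64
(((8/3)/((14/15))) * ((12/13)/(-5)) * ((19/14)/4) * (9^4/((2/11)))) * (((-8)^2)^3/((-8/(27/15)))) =1213193355264/3185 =380908431.79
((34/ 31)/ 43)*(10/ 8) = 85/ 2666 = 0.03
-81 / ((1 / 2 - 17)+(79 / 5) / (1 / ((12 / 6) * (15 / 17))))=-306 / 43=-7.12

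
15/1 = 15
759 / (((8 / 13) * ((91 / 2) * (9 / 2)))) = 253 / 42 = 6.02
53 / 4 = 13.25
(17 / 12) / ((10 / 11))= 187 / 120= 1.56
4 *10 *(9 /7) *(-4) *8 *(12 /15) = -9216 /7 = -1316.57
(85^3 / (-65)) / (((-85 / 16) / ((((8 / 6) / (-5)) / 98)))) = -9248 / 1911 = -4.84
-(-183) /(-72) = -61 /24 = -2.54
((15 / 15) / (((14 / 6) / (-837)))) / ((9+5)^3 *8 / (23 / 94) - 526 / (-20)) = -577530 / 144486503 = -0.00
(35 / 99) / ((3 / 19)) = 665 / 297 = 2.24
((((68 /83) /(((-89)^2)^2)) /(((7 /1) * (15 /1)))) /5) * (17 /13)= 1156 /35541910970475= 0.00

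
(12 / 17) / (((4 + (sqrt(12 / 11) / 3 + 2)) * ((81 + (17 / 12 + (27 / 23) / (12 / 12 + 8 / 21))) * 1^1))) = 594297 / 419207743 - 6003 * sqrt(33) / 419207743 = 0.00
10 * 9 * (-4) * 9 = -3240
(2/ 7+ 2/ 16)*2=23/ 28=0.82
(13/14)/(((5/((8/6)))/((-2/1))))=-52/105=-0.50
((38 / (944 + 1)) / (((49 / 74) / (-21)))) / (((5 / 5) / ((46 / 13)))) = -129352 / 28665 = -4.51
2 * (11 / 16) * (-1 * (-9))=99 / 8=12.38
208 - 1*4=204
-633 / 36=-211 / 12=-17.58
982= 982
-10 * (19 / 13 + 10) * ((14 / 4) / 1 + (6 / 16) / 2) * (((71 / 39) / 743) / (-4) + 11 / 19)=-55982802245 / 229034208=-244.43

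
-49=-49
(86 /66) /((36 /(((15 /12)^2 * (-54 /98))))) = -1075 /34496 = -0.03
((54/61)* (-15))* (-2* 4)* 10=64800/61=1062.30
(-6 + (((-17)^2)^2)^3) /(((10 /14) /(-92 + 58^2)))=2668875944302061704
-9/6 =-3/2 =-1.50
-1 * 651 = -651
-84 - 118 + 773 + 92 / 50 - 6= 14171 / 25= 566.84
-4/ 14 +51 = 355/ 7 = 50.71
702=702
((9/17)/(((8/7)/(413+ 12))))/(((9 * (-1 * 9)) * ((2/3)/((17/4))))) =-2975/192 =-15.49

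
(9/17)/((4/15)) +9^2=5643/68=82.99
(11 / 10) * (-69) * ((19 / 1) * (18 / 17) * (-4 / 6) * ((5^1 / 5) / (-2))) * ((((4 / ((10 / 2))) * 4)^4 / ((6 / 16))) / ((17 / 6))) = -45364543488 / 903125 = -50230.64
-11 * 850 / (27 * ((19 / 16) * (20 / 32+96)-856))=1196800 / 2561787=0.47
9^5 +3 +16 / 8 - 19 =59035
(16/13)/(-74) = -8/481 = -0.02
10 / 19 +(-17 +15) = -28 / 19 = -1.47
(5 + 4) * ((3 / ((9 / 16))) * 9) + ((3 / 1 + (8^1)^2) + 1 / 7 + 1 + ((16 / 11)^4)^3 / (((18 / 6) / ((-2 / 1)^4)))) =978.47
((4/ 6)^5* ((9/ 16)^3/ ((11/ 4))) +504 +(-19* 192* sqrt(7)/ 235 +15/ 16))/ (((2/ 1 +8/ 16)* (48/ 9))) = 533223/ 14080 -1368* sqrt(7)/ 1175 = 34.79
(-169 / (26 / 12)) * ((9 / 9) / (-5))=78 / 5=15.60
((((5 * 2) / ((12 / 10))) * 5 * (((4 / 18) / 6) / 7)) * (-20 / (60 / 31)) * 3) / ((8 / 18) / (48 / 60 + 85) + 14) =-554125 / 1135554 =-0.49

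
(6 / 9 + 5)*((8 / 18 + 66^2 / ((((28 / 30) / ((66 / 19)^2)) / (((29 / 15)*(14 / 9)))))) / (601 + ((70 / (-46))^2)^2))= 1308896027173018 / 826960169151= 1582.78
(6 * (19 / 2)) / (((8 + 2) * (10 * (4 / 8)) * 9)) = 19 / 150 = 0.13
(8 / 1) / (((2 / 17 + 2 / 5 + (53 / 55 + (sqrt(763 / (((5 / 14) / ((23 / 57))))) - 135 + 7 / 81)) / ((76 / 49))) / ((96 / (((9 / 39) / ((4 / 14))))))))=-14.21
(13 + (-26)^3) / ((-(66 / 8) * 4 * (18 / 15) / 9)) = 87815 / 22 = 3991.59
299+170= 469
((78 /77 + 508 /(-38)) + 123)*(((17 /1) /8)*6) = 8255523 /5852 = 1410.72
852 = 852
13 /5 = 2.60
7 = 7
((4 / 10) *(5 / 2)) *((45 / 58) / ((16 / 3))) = 0.15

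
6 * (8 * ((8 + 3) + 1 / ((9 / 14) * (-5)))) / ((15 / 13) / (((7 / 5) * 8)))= 5602688 / 1125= 4980.17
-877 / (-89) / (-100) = -877 / 8900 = -0.10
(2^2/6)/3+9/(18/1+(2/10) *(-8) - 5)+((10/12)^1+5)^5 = 998065097/147744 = 6755.37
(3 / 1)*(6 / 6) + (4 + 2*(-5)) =-3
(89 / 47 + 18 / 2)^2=262144 / 2209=118.67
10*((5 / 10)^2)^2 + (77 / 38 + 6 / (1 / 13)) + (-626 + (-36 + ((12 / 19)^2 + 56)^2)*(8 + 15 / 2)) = 50251354369 / 1042568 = 48199.59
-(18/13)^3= -5832/2197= -2.65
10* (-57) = -570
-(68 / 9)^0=-1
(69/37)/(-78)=-23/962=-0.02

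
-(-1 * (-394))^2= -155236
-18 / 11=-1.64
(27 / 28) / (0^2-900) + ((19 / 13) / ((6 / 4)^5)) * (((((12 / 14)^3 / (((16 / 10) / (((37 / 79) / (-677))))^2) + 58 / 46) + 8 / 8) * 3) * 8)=99251711728260983623 / 9504774955273525200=10.44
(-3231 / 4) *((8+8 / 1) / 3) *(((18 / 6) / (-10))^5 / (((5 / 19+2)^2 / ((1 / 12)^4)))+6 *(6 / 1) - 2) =-1733291058033609 / 11833600000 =-146472.00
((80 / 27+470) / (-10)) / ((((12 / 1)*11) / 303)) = -128977 / 1188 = -108.57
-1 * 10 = -10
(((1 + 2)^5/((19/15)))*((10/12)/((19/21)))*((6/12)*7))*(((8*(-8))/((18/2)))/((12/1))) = -132300/361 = -366.48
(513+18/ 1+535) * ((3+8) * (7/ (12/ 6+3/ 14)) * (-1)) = -1149148/ 31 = -37069.29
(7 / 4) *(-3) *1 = -21 / 4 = -5.25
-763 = -763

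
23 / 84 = 0.27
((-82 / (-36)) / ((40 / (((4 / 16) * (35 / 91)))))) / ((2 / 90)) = 205 / 832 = 0.25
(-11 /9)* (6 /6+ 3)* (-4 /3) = 176 /27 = 6.52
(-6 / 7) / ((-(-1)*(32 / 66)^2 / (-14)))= 3267 / 64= 51.05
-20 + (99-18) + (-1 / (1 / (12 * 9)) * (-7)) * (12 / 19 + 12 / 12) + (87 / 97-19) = 2352351 / 1843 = 1276.37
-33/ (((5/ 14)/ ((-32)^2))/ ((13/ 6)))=-1025024/ 5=-205004.80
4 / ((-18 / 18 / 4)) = -16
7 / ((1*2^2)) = 1.75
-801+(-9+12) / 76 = -60873 / 76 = -800.96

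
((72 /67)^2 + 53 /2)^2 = 61645441225 /80604484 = 764.79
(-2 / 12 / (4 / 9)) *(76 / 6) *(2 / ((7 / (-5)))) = 95 / 14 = 6.79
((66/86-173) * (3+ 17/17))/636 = -7406/6837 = -1.08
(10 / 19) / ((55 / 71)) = 142 / 209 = 0.68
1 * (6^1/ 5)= 1.20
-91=-91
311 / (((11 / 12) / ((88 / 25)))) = 29856 / 25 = 1194.24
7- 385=-378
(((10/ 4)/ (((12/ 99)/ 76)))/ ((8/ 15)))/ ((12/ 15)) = 235125/ 64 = 3673.83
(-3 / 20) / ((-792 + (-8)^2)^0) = -3 / 20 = -0.15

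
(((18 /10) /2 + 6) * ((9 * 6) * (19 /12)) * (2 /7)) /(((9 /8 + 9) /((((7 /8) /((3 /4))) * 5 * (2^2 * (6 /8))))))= 874 /3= 291.33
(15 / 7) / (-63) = -5 / 147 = -0.03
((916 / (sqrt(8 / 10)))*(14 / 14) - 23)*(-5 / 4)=115 / 4 - 1145*sqrt(5) / 2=-1251.40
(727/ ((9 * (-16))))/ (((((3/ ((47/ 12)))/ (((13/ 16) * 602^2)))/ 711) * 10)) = -3179330699363/ 23040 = -137991783.83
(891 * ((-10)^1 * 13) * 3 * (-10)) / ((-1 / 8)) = -27799200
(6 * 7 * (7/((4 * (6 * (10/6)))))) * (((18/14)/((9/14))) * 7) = 1029/10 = 102.90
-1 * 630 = -630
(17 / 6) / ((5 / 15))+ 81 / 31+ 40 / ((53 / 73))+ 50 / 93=657971 / 9858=66.74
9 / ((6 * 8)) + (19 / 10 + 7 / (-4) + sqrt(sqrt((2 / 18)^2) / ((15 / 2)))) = sqrt(30) / 45 + 27 / 80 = 0.46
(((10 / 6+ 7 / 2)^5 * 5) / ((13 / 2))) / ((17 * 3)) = 143145755 / 2577744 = 55.53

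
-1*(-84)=84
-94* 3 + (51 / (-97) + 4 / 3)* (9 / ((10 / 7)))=-53721 / 194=-276.91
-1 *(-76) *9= 684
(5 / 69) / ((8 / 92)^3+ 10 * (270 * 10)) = 2645 / 985527024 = 0.00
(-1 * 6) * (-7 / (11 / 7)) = 294 / 11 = 26.73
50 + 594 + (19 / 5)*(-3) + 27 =3298 / 5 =659.60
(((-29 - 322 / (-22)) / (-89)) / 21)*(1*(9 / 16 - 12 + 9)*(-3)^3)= 0.51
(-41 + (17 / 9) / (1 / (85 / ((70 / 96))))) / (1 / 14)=7526 / 3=2508.67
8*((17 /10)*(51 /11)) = 3468 /55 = 63.05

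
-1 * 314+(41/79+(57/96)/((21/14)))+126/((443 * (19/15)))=-9985655443/31917264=-312.86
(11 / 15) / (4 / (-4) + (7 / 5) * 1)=11 / 6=1.83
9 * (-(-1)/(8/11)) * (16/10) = 99/5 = 19.80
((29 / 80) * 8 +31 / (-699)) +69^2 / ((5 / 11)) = 73234619 / 6990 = 10477.06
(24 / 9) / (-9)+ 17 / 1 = 451 / 27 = 16.70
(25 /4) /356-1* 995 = -1416855 /1424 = -994.98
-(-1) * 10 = 10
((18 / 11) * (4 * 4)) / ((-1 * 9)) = -32 / 11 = -2.91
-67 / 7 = -9.57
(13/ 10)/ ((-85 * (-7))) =13/ 5950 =0.00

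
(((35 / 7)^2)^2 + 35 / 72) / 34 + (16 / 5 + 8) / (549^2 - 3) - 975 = -588169383377 / 614851920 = -956.60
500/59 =8.47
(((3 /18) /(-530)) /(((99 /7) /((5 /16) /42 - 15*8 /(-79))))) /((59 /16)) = -16207 /1760851224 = -0.00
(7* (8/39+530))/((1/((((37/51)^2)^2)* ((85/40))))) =135638654053/62080668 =2184.88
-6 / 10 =-3 / 5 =-0.60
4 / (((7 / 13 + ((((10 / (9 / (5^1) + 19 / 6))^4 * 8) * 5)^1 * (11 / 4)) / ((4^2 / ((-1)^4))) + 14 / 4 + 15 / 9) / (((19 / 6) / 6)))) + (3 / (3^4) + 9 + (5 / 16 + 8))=34234436220294811 / 1971198097248240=17.37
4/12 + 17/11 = 62/33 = 1.88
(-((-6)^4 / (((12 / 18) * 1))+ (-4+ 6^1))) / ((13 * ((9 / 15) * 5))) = -1946 / 39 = -49.90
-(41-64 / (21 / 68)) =3491 / 21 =166.24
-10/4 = -5/2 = -2.50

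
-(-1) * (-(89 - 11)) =-78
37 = 37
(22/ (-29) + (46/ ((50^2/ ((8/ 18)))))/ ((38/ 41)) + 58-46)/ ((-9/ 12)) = -139474388/ 9298125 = -15.00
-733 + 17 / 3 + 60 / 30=-2176 / 3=-725.33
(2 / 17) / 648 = 1 / 5508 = 0.00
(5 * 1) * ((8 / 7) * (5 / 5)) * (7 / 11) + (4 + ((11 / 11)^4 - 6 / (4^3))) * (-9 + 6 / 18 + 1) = -35881 / 1056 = -33.98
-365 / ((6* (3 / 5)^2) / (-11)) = 100375 / 54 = 1858.80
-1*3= -3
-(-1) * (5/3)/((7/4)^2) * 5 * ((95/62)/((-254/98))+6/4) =1431200/578739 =2.47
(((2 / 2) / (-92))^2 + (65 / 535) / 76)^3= 25779564587421 / 5094940305442688995328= 0.00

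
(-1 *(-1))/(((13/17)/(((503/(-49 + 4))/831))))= -8551/486135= -0.02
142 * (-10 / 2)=-710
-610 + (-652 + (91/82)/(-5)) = -517511/410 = -1262.22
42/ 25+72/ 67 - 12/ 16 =2.00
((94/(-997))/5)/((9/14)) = -1316/44865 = -0.03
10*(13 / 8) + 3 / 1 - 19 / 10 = 347 / 20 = 17.35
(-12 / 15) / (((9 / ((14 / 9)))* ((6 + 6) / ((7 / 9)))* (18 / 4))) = -196 / 98415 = -0.00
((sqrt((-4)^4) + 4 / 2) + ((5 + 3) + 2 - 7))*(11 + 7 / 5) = 1302 / 5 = 260.40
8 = 8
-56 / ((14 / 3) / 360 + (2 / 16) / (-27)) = -6720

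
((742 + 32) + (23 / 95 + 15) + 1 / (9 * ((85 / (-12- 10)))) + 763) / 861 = 22561421 / 12514635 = 1.80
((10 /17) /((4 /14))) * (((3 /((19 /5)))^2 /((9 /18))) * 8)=126000 /6137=20.53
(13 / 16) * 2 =1.62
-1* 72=-72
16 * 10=160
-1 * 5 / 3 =-5 / 3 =-1.67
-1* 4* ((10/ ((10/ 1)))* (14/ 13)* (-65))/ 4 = 70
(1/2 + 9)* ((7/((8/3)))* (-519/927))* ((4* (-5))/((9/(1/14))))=16435/7416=2.22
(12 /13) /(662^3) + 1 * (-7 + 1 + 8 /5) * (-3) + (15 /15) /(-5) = 12257465561 /942881966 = 13.00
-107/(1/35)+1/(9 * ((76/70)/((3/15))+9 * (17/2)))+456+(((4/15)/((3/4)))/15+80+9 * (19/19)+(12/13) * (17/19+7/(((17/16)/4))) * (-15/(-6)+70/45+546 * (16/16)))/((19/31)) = 19428.87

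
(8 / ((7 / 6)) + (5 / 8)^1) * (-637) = -38129 / 8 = -4766.12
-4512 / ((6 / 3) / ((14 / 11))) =-31584 / 11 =-2871.27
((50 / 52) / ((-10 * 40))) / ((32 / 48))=-3 / 832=-0.00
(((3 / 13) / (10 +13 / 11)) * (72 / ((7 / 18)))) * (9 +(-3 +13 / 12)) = 100980 / 3731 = 27.07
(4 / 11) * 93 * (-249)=-92628 / 11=-8420.73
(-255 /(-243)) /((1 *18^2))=85 /26244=0.00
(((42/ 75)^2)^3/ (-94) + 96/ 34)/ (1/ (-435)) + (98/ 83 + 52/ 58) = -1226.02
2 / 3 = 0.67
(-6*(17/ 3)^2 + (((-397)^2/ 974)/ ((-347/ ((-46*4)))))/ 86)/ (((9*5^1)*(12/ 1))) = -1044575641/ 2942943435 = -0.35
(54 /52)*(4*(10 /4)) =135 /13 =10.38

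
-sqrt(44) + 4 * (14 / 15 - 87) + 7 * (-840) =-93364 / 15 - 2 * sqrt(11) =-6230.90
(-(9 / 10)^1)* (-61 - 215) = 1242 / 5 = 248.40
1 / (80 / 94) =47 / 40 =1.18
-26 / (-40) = 13 / 20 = 0.65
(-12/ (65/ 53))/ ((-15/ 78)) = 1272/ 25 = 50.88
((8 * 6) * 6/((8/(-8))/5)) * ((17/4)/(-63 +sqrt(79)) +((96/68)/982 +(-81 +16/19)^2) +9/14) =-75924029340577476/8205126041 +612 * sqrt(79)/389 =-9253229.53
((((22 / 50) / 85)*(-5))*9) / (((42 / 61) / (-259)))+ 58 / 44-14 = 74.94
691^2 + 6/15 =2387407/5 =477481.40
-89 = -89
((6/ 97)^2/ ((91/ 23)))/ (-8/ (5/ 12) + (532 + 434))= 0.00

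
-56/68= -14/17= -0.82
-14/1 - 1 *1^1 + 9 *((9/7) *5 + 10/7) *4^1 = 1875/7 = 267.86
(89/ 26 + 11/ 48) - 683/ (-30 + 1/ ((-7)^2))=26.43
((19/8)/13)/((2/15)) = 285/208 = 1.37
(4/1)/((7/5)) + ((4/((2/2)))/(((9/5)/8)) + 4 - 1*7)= 1111/63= 17.63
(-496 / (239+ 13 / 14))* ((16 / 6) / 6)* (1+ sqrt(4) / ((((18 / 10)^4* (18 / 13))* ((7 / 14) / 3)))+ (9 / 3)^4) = -76.10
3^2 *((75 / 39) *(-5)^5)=-703125 / 13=-54086.54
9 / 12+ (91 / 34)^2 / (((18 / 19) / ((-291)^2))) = 1480404385 / 2312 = 640313.32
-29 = -29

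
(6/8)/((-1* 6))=-1/8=-0.12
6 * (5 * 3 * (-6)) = -540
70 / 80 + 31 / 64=87 / 64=1.36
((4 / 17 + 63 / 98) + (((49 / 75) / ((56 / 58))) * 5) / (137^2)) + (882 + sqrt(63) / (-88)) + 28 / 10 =23738067551 / 26802132 -3 * sqrt(7) / 88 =885.59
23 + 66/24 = 103/4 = 25.75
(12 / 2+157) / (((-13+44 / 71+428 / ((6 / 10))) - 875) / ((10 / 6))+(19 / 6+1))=-347190 / 213557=-1.63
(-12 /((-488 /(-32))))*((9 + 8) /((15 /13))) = -11.59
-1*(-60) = 60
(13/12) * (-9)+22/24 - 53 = -371/6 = -61.83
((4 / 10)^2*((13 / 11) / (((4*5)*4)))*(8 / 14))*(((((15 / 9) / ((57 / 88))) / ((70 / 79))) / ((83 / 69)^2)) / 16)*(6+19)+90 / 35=330388603 / 128273180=2.58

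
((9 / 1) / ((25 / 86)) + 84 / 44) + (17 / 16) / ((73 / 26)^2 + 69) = 1879925863 / 57170300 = 32.88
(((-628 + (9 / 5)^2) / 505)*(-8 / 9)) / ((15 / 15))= 124952 / 113625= 1.10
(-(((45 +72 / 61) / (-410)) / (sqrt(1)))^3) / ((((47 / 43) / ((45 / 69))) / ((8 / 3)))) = 0.00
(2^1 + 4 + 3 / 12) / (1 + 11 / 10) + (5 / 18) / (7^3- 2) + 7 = 214336 / 21483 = 9.98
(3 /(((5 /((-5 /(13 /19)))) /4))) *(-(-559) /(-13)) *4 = 39216 /13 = 3016.62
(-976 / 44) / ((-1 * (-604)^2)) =0.00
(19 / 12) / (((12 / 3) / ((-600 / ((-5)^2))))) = -19 / 2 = -9.50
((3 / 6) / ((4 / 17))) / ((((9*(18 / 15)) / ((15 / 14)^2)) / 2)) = 2125 / 4704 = 0.45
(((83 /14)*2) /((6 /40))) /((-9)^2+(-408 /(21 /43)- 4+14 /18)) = -1245 /11933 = -0.10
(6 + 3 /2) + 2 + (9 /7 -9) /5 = 557 /70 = 7.96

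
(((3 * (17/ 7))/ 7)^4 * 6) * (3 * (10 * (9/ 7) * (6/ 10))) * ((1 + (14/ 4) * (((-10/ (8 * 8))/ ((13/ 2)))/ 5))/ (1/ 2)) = 320.42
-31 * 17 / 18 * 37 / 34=-1147 / 36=-31.86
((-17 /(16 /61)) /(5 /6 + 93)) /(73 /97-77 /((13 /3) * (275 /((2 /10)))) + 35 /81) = -39720081375 /67382105512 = -0.59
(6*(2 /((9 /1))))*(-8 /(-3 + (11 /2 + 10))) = -64 /75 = -0.85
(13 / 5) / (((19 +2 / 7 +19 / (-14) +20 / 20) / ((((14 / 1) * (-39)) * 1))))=-99372 / 1325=-75.00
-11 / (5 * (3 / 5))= -11 / 3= -3.67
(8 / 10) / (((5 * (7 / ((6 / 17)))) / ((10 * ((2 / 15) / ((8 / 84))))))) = 48 / 425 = 0.11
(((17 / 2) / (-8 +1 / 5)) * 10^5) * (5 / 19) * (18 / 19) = -127500000 / 4693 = -27168.12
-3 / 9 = -0.33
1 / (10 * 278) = 0.00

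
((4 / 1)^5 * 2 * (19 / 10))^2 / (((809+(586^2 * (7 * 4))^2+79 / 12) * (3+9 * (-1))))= -757071872 / 27734975174567875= -0.00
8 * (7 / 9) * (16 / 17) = 896 / 153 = 5.86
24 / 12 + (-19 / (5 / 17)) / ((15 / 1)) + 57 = 4102 / 75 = 54.69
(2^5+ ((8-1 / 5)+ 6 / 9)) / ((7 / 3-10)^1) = -607 / 115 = -5.28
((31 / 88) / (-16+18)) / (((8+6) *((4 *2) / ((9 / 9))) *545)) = 31 / 10743040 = 0.00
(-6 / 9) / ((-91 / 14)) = 0.10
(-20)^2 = 400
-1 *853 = -853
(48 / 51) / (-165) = -16 / 2805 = -0.01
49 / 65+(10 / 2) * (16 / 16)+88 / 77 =3138 / 455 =6.90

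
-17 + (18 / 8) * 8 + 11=12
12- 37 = -25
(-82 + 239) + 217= 374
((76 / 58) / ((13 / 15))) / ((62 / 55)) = 15675 / 11687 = 1.34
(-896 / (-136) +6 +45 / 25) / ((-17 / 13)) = -15899 / 1445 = -11.00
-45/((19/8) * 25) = -72/95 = -0.76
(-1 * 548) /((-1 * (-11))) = -548 /11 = -49.82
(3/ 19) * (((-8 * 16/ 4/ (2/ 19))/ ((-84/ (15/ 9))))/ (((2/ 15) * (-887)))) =-50/ 6209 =-0.01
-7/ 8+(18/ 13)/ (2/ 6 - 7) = -563/ 520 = -1.08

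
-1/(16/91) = -91/16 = -5.69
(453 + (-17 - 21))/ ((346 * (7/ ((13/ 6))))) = 5395/ 14532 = 0.37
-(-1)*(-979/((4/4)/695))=-680405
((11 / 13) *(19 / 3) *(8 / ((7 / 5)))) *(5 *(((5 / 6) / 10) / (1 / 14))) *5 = 104500 / 117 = 893.16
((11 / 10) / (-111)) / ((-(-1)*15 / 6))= -11 / 2775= -0.00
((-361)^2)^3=2213314919066161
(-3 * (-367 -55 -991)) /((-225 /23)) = -10833 /25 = -433.32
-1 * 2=-2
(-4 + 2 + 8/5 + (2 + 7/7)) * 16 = 208/5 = 41.60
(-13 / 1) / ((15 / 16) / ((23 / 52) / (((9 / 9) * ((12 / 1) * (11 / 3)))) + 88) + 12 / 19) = -49737649 / 2457159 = -20.24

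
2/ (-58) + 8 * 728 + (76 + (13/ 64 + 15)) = 10978553/ 1856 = 5915.17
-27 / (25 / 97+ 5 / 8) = -20952 / 685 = -30.59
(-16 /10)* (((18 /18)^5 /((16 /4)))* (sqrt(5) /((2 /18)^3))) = -1458* sqrt(5) /5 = -652.04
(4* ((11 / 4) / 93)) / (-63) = -11 / 5859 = -0.00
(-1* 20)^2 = 400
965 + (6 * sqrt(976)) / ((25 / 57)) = 1368 * sqrt(61) / 25 + 965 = 1392.38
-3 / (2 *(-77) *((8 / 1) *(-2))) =-3 / 2464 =-0.00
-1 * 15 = -15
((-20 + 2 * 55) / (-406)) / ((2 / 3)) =-135 / 406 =-0.33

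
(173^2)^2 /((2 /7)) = 6270215287 /2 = 3135107643.50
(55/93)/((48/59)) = 3245/4464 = 0.73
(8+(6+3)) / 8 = 17 / 8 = 2.12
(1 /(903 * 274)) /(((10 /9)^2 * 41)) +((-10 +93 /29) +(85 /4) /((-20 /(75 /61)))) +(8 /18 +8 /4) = -60888424480141 /10767162142800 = -5.66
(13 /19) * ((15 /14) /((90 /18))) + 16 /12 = 1181 /798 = 1.48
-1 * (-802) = 802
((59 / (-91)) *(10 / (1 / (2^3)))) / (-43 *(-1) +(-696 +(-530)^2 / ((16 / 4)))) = -1180 / 1582763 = -0.00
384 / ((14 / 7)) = 192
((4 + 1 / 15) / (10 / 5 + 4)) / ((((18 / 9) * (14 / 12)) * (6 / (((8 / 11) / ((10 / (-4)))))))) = -244 / 17325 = -0.01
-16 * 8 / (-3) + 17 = 179 / 3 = 59.67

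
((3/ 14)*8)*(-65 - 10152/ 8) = -16008/ 7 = -2286.86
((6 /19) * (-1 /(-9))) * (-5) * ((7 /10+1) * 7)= -119 /57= -2.09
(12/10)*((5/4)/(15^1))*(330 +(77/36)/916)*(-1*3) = -99.00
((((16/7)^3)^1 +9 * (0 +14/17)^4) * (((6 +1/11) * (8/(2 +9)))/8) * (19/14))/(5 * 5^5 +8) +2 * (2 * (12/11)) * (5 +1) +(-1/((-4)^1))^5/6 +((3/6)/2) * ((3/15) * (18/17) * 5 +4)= 21322967970173108707/776864893391161344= 27.45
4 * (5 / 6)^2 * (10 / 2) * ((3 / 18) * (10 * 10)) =6250 / 27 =231.48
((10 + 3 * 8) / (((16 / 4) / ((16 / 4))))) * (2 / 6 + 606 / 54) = 3536 / 9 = 392.89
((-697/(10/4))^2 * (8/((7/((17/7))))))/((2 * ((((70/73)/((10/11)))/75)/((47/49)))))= 1360117514064/184877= 7356877.89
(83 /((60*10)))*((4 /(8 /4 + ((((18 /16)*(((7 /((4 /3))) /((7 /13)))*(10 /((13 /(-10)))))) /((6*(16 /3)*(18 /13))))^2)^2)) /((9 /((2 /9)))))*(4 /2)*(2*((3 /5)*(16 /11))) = 365037860421632 /115955502261303375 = 0.00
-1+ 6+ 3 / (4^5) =5123 / 1024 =5.00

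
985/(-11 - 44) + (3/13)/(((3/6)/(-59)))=-45.14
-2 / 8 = -1 / 4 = -0.25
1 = 1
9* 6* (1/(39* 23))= 18/299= 0.06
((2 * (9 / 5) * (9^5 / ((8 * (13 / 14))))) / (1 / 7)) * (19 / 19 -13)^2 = 1874923848 / 65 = 28844982.28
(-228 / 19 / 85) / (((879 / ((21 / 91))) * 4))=-3 / 323765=-0.00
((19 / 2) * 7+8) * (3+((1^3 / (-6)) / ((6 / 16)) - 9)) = -4321 / 9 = -480.11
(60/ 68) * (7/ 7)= 15/ 17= 0.88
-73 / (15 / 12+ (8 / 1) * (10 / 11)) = -3212 / 375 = -8.57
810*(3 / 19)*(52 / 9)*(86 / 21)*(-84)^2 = 405699840 / 19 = 21352623.16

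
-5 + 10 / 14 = -30 / 7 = -4.29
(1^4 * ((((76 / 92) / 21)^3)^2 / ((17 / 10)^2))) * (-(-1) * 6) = 9409176200 / 1223092695614496147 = 0.00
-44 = -44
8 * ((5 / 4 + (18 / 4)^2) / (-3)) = -172 / 3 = -57.33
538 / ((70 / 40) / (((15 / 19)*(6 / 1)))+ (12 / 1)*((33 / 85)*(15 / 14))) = 23047920 / 229667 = 100.35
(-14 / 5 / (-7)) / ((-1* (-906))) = 1 / 2265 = 0.00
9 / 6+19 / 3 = 47 / 6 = 7.83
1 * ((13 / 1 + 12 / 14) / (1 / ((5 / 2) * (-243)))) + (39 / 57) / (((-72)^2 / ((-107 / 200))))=-1160824617737 / 137894400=-8418.21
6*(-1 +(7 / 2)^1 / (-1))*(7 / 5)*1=-189 / 5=-37.80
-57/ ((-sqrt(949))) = 57 * sqrt(949)/ 949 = 1.85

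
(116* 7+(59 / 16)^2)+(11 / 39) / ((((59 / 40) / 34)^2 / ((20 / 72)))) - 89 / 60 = 1353974306923 / 1563943680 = 865.74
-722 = -722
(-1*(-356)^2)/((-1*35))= 126736/35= 3621.03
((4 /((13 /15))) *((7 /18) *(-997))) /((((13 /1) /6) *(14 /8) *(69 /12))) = -319040 /3887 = -82.08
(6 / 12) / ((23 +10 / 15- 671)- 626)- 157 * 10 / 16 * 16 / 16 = -374839 / 3820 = -98.13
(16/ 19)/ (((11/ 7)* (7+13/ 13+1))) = 112/ 1881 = 0.06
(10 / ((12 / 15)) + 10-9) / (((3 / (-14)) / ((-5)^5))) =196875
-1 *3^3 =-27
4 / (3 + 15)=2 / 9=0.22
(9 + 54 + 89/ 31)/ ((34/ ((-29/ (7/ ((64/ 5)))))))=-1894976/ 18445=-102.74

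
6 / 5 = 1.20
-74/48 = -1.54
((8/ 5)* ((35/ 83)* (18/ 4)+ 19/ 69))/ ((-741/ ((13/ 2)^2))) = -323557/ 1632195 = -0.20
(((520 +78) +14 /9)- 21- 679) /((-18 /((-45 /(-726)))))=1130 /3267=0.35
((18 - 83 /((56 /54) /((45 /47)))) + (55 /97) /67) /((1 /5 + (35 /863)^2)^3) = -25890114158708208074515058375 /3621081741639674180785056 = -7149.83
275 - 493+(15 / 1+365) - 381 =-219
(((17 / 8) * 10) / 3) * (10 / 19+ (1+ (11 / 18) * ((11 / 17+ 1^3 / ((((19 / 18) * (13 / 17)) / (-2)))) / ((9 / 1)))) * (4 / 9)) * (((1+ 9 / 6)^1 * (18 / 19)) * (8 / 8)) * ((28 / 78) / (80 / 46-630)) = -112798693 / 12853437129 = -0.01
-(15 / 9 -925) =2770 / 3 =923.33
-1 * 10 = -10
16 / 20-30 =-146 / 5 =-29.20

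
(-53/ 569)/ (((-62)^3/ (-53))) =-2809/ 135608632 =-0.00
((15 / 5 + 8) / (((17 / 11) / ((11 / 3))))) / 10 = 1331 / 510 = 2.61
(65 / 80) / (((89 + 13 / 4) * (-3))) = -0.00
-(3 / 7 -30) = 207 / 7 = 29.57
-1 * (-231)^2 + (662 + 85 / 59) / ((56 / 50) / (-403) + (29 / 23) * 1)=-908756344094 / 17200329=-52833.66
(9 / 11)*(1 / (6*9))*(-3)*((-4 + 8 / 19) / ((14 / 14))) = 34 / 209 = 0.16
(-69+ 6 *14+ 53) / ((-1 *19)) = -68 / 19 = -3.58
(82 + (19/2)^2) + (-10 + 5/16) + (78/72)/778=3035393/18672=162.56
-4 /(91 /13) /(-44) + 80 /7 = 881 /77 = 11.44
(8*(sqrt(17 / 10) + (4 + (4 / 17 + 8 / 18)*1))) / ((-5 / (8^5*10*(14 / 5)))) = -5255462912 / 765- 3670016*sqrt(170) / 25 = -8783932.33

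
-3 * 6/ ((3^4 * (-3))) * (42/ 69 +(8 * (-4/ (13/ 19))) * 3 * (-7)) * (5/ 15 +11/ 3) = 2350768/ 8073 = 291.19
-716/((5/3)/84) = -180432/5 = -36086.40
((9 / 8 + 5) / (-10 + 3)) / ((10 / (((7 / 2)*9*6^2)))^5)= -410216697993249 / 25000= -16408667919.73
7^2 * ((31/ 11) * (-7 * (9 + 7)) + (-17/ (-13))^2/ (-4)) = -115162299/ 7436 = -15487.13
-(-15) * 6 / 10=9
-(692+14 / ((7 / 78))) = -848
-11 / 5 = -2.20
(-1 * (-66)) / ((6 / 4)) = 44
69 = 69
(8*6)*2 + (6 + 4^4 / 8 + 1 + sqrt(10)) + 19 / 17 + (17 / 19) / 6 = sqrt(10) + 264085 / 1938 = 139.43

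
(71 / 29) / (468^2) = 71 / 6351696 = 0.00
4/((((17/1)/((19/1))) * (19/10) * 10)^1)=4/17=0.24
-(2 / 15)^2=-4 / 225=-0.02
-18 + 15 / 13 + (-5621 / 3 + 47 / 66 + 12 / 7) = -3779949 / 2002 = -1888.09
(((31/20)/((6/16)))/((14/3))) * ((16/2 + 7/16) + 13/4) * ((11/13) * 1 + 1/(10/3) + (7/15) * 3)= 1918807/72800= 26.36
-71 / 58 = -1.22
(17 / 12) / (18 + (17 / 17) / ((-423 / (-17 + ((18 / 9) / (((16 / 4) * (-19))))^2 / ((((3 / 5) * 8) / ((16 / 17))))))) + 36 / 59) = 2603738853 / 34278114718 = 0.08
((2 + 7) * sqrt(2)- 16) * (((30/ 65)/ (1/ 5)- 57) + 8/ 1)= 9712/ 13- 5463 * sqrt(2)/ 13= 152.78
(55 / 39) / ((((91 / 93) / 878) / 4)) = 5987960 / 1183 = 5061.67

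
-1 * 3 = -3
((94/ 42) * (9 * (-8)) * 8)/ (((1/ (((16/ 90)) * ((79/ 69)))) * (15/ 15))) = -1901056/ 7245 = -262.40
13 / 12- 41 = -479 / 12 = -39.92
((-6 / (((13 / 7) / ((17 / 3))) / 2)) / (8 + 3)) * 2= -952 / 143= -6.66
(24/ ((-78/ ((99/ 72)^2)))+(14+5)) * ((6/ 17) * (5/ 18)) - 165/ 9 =-175325/ 10608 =-16.53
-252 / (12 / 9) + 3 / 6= -377 / 2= -188.50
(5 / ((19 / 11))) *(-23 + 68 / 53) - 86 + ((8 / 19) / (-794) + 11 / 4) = -233655595 / 1599116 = -146.12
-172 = -172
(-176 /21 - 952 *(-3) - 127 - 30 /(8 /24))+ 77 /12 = 2637.04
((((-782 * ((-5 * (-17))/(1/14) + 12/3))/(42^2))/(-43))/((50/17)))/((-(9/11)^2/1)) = -160053113/25600050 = -6.25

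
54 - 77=-23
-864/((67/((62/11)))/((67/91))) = -53568/1001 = -53.51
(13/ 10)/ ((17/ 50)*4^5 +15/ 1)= 65/ 18158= 0.00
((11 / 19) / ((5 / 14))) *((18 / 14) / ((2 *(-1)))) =-99 / 95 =-1.04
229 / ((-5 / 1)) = -229 / 5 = -45.80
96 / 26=48 / 13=3.69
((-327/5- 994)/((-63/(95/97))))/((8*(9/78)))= 1308359/73332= 17.84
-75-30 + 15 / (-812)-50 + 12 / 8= -124657 / 812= -153.52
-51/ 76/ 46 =-51/ 3496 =-0.01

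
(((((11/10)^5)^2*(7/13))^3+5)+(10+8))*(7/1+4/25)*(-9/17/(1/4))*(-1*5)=91047509559925368751237993866649079973/46686250000000000000000000000000000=1950.20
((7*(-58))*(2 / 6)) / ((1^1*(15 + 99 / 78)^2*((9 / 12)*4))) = -274456 / 1610361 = -0.17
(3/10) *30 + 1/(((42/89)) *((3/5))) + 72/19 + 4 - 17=3.32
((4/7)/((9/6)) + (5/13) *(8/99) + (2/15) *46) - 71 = -2903359/45045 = -64.45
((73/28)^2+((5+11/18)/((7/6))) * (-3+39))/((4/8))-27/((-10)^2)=3524179/9800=359.61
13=13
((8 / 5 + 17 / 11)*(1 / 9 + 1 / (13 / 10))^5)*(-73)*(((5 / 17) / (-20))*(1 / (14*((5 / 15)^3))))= 146404722843347 / 42517251536760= 3.44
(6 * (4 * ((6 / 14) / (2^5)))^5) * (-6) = -2187 / 137682944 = -0.00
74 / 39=1.90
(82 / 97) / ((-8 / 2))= -41 / 194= -0.21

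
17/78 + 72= 5633/78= 72.22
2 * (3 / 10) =3 / 5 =0.60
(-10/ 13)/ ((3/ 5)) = -50/ 39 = -1.28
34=34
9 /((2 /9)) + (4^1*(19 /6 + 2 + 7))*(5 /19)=6077 /114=53.31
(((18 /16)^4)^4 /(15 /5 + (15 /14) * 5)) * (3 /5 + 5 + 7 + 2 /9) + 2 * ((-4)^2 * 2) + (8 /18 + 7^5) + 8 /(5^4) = 173735350875852201220883 /10291428835983360000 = 16881.56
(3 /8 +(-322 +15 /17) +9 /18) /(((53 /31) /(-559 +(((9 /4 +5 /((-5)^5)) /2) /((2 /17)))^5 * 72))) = -96803818630753978510767167269859 /90100000000000000000000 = -1074404202.34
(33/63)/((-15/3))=-11/105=-0.10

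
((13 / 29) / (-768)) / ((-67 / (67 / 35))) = 13 / 779520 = 0.00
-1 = -1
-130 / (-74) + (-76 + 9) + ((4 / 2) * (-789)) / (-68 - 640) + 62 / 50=-6742679 / 109150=-61.77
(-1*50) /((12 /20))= -250 /3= -83.33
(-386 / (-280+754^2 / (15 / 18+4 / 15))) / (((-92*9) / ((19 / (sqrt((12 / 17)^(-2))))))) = 40337 / 3332539920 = 0.00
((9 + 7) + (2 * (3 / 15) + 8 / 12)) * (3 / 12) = 64 / 15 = 4.27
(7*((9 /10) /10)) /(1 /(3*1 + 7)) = 63 /10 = 6.30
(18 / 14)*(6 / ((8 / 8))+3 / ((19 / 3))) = 1107 / 133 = 8.32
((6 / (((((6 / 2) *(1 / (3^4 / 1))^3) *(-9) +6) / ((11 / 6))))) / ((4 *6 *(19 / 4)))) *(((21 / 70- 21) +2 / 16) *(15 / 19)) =-178190199 / 682128272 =-0.26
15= 15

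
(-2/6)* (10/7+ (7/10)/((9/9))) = -149/210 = -0.71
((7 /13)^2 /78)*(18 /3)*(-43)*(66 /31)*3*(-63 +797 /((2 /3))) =-472463145 /68107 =-6937.07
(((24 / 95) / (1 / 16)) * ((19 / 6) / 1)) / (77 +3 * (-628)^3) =-64 / 3715096895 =-0.00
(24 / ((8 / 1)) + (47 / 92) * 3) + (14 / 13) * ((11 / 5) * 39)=96.93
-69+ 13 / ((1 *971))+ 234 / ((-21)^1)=-544640 / 6797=-80.13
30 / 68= 15 / 34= 0.44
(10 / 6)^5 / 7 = 3125 / 1701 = 1.84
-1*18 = -18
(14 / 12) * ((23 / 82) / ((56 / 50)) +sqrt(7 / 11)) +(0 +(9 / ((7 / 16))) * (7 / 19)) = 7 * sqrt(77) / 66 +294317 / 37392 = 8.80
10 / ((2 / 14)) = 70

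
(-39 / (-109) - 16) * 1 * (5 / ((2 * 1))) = -8525 / 218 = -39.11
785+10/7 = 5505/7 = 786.43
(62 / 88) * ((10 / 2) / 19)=155 / 836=0.19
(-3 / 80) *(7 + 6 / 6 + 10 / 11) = -147 / 440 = -0.33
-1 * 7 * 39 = -273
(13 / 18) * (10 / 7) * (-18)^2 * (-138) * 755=-243804600 / 7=-34829228.57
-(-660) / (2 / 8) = 2640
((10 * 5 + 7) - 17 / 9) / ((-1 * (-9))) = 496 / 81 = 6.12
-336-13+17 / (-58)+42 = -17823 / 58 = -307.29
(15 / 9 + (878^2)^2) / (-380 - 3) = -1782786424373 / 1149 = -1551598280.57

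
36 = 36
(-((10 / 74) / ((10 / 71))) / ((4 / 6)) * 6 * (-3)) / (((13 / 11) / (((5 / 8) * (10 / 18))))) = 7.61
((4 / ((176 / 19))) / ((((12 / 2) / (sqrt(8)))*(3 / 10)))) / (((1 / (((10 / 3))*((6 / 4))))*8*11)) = 475*sqrt(2) / 17424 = 0.04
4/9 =0.44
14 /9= 1.56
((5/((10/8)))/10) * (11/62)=11/155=0.07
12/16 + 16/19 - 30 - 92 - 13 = -10139/76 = -133.41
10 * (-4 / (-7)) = 40 / 7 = 5.71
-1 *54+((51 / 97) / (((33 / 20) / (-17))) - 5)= -64.42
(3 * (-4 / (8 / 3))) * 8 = -36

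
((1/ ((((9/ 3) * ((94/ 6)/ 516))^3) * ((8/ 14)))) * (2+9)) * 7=18513045936/ 103823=178313.53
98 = 98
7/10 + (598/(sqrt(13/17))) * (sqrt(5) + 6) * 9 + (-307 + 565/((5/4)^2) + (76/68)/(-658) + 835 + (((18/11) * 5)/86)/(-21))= 11776311891/13227445 + 414 * sqrt(221) * (sqrt(5) + 6)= 51579.61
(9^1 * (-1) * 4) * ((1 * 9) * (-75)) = 24300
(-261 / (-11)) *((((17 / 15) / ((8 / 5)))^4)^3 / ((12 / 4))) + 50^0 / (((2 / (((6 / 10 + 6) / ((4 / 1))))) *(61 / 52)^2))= 1807960084425973243993 / 2491357234842052853760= 0.73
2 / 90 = 1 / 45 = 0.02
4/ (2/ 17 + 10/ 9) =153/ 47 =3.26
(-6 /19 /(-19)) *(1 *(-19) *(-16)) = 96 /19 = 5.05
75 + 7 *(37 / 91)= 1012 / 13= 77.85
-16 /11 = -1.45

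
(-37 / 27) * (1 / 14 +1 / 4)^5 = -80919 / 17210368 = -0.00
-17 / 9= -1.89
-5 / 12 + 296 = 3547 / 12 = 295.58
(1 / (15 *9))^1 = 1 / 135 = 0.01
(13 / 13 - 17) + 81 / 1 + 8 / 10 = 329 / 5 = 65.80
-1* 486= -486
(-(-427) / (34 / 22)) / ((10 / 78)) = 183183 / 85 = 2155.09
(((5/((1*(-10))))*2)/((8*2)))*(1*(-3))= 3/16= 0.19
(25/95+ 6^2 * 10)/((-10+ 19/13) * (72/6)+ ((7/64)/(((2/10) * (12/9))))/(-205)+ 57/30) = -4669932800/1303560911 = -3.58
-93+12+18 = -63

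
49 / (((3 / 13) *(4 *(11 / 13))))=8281 / 132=62.73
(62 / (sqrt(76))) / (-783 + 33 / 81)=-837*sqrt(19) / 401470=-0.01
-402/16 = -201/8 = -25.12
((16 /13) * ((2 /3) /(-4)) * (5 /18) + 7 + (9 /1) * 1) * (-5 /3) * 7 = -195860 /1053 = -186.00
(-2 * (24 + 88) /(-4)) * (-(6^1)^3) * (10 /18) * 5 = -33600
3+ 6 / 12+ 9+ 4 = 16.50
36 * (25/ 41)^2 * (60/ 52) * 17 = 5737500/ 21853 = 262.55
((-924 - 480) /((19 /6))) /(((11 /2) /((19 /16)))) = -1053 /11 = -95.73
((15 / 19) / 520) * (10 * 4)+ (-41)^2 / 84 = 416467 / 20748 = 20.07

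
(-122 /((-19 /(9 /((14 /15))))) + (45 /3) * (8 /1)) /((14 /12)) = 145170 /931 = 155.93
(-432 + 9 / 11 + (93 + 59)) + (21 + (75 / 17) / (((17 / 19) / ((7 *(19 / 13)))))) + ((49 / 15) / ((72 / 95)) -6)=-1869467035 / 8926632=-209.43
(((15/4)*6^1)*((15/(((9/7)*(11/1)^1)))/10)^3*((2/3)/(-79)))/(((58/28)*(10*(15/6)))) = -2401/548877780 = -0.00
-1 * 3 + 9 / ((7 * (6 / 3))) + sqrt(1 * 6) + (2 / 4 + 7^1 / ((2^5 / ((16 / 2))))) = -3 / 28 + sqrt(6) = 2.34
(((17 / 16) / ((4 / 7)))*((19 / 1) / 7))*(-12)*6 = -2907 / 8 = -363.38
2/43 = 0.05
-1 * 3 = -3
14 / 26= 7 / 13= 0.54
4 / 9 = 0.44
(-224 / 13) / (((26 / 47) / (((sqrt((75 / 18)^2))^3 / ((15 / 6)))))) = -901.27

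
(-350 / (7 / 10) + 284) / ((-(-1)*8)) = -27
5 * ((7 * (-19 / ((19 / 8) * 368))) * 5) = -175 / 46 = -3.80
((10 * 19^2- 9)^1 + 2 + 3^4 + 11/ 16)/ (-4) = -921.17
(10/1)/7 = 10/7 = 1.43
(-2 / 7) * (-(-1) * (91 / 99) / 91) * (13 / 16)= -13 / 5544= -0.00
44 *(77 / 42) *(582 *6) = 281688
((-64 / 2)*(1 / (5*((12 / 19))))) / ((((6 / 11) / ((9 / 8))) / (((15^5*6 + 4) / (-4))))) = 23806427.15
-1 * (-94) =94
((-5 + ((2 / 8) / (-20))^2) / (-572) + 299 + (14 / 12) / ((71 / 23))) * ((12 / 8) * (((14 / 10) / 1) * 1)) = 148557105319 / 236288000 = 628.71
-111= -111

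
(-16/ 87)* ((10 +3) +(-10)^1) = -16/ 29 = -0.55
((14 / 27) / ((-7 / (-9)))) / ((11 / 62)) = 124 / 33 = 3.76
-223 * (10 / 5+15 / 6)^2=-18063 / 4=-4515.75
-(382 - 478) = 96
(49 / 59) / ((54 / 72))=196 / 177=1.11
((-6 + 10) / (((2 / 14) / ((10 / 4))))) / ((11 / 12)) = 840 / 11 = 76.36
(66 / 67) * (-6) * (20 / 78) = -1320 / 871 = -1.52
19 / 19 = 1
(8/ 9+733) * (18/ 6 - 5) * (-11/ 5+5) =-36988/ 9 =-4109.78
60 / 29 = 2.07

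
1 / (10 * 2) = 0.05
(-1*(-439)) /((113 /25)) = 10975 /113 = 97.12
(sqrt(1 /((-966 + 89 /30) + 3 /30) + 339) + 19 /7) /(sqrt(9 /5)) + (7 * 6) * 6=sqrt(5) * (137218 + 7 * sqrt(17681265111)) /151662 + 252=267.75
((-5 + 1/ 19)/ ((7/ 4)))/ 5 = -376/ 665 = -0.57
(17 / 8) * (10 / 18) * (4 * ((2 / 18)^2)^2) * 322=0.23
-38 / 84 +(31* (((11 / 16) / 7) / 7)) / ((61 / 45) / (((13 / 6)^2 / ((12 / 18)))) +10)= -24898327 / 60770976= -0.41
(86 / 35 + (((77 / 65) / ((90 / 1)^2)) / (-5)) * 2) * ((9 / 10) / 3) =22638961 / 30712500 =0.74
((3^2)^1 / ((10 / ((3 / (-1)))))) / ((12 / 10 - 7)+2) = 27 / 38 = 0.71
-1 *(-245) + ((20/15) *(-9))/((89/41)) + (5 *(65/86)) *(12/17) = 15753353/65059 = 242.14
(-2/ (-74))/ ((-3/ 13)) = -0.12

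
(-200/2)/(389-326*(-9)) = -100/3323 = -0.03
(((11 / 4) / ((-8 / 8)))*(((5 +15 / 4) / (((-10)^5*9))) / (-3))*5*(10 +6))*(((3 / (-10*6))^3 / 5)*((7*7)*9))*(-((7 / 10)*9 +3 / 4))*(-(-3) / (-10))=0.00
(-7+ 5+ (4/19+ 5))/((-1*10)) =-61/190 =-0.32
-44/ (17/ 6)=-264/ 17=-15.53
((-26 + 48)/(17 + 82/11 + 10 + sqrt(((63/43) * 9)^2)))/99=473/101403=0.00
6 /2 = 3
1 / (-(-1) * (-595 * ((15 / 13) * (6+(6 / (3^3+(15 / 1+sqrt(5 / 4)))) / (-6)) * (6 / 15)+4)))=-0.00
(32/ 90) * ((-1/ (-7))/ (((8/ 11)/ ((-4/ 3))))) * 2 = -176/ 945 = -0.19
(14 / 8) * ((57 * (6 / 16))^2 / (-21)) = -9747 / 256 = -38.07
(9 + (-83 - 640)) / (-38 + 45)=-102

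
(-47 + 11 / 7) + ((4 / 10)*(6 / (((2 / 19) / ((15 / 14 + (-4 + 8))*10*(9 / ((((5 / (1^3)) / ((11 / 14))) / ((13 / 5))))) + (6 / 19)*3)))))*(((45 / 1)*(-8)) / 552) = -15960837 / 5635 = -2832.45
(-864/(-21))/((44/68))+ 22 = 6590/77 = 85.58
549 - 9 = 540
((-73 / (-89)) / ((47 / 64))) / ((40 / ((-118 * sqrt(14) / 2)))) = -6.16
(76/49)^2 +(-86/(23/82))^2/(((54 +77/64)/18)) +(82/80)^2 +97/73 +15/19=305312554219455269679/9958362087934400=30658.91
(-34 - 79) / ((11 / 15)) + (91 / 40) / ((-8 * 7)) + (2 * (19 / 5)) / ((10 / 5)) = -529167 / 3520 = -150.33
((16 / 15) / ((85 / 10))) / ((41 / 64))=2048 / 10455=0.20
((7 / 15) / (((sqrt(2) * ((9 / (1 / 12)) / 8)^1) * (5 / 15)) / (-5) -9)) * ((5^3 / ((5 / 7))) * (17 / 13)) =-4250 / 351 + 425 * sqrt(2) / 351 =-10.40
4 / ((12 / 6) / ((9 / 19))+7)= 36 / 101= 0.36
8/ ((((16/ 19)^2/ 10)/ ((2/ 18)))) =1805/ 144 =12.53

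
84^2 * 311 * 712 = 1562424192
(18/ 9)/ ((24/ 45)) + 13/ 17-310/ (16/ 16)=-20773/ 68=-305.49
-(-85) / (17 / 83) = 415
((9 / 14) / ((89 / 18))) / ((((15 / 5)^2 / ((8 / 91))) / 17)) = 1224 / 56693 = 0.02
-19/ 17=-1.12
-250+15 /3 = -245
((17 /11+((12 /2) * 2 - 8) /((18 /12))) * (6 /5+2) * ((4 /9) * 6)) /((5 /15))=17792 /165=107.83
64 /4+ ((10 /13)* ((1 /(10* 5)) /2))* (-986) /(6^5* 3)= 24260627 /1516320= 16.00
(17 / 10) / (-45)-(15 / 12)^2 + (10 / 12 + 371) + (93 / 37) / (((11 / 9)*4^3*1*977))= 2119955256809 / 5726001600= 370.23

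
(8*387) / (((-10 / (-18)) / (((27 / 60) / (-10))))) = -31347 / 125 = -250.78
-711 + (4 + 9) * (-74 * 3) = -3597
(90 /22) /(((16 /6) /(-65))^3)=-333669375 /5632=-59245.27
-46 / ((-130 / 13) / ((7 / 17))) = 161 / 85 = 1.89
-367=-367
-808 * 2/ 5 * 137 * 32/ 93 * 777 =-1834896896/ 155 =-11838044.49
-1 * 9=-9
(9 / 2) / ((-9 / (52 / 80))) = -13 / 40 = -0.32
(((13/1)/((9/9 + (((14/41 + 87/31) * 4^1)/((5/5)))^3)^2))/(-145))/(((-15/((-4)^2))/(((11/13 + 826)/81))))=241679656023887991144688/987709541031241779526704703125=0.00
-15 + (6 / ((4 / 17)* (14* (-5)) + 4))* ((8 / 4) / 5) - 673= -182371 / 265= -688.19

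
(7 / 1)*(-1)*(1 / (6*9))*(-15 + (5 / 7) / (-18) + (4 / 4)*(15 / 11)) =18955 / 10692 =1.77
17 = 17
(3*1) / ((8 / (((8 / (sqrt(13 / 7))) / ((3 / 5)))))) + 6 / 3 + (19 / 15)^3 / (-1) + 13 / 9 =4766 / 3375 + 5*sqrt(91) / 13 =5.08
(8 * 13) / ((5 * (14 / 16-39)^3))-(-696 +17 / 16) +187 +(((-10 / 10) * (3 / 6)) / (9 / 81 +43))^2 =75340874264792977 / 85426569160000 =881.94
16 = 16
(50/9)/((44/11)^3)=25/288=0.09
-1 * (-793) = 793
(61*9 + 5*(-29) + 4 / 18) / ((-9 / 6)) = -7276 / 27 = -269.48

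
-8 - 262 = -270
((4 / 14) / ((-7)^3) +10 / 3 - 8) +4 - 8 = -62432 / 7203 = -8.67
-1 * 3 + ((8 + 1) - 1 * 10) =-4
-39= -39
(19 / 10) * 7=13.30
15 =15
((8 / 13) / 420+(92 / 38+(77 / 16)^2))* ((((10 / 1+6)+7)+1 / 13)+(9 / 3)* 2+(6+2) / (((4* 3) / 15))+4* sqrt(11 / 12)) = 169852583* sqrt(33) / 9959040+21571278041 / 21577920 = 1097.67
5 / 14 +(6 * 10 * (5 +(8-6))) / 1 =5885 / 14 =420.36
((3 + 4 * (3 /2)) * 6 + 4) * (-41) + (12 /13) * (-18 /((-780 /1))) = -2009392 /845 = -2377.98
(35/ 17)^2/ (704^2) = 1225/ 143233024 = 0.00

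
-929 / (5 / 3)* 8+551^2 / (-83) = -3368573 / 415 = -8117.04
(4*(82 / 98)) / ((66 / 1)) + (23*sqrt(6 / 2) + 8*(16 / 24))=2902 / 539 + 23*sqrt(3)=45.22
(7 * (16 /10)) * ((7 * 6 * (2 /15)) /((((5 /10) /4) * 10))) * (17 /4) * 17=453152 /125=3625.22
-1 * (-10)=10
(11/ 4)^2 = 121/ 16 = 7.56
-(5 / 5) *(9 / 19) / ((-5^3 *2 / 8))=36 / 2375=0.02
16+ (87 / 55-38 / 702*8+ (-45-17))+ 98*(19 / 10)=2728738 / 19305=141.35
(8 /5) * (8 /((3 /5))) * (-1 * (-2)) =128 /3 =42.67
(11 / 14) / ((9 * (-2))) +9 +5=3517 / 252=13.96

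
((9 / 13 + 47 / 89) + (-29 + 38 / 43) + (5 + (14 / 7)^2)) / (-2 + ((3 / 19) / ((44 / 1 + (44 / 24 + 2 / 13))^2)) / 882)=5332579616954891 / 595956046567232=8.95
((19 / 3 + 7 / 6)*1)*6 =45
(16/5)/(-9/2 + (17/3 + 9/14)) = 168/95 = 1.77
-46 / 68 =-0.68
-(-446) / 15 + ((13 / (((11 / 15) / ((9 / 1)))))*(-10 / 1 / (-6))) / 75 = 5491 / 165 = 33.28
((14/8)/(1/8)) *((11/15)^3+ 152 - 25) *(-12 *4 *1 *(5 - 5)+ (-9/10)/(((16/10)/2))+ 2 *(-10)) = -127159487/3375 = -37676.89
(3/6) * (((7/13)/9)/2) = 7/468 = 0.01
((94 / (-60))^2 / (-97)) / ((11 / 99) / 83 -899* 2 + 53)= 183347 / 12644085800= 0.00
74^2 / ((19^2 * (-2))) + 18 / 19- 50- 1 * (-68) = 4102 / 361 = 11.36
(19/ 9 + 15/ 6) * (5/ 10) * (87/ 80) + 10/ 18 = 8821/ 2880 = 3.06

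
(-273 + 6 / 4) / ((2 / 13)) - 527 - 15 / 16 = -36683 / 16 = -2292.69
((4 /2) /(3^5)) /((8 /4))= 1 /243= 0.00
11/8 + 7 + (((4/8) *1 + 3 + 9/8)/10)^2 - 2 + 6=80569/6400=12.59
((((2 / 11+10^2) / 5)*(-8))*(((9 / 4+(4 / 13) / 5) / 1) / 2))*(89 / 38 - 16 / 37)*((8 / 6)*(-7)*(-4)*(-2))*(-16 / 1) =-11181330944 / 26455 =-422654.73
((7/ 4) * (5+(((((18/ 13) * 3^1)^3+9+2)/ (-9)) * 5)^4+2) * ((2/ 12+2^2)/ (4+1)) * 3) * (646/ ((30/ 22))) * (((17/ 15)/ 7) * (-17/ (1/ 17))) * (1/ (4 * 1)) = -1484200526368511008325066710021/ 13757286283973805690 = -107884687120.13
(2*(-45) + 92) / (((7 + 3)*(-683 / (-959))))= 959 / 3415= 0.28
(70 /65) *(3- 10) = -98 /13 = -7.54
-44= -44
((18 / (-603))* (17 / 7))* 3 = -102 / 469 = -0.22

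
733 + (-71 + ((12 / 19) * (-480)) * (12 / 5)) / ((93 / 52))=506215 / 1767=286.48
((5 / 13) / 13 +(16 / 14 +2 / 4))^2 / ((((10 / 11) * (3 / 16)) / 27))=3100254102 / 6997445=443.06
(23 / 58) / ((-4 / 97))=-9.62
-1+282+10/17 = 4787/17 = 281.59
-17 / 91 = -0.19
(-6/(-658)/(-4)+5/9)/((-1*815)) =-0.00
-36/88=-9/22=-0.41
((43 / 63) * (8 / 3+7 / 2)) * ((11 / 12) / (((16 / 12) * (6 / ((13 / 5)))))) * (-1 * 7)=-227513 / 25920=-8.78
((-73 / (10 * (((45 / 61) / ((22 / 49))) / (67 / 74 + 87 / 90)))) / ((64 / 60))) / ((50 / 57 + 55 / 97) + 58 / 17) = -1594539141547 / 993002581200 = -1.61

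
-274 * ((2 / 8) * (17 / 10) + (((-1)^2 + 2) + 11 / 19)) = -1097.08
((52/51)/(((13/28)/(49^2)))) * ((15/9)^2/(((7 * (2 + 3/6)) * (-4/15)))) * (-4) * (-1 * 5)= -9604000/153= -62771.24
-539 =-539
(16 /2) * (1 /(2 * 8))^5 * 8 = 1 /16384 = 0.00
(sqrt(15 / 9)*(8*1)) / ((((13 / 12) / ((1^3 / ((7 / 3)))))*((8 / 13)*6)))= 2*sqrt(15) / 7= 1.11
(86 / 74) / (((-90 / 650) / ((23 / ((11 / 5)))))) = -321425 / 3663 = -87.75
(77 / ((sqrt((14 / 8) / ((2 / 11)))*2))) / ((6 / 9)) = 3*sqrt(154) / 2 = 18.61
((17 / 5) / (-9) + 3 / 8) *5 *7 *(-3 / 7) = 1 / 24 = 0.04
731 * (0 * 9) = 0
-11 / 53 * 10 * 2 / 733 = -220 / 38849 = -0.01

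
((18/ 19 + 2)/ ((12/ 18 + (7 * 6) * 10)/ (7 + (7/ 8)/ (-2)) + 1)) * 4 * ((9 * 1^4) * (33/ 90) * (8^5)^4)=268455466504695104667648/ 389633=688995712644193650.61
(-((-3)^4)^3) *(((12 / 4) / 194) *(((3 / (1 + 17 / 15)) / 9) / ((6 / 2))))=-2657205 / 6208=-428.03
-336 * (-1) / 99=3.39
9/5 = 1.80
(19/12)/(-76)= -0.02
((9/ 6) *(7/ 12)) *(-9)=-63/ 8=-7.88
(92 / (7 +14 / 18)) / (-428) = -0.03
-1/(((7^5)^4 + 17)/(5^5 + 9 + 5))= -3139/79792266297612018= -0.00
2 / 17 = 0.12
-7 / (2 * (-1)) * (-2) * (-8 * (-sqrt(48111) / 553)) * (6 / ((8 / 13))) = -78 * sqrt(48111) / 79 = -216.57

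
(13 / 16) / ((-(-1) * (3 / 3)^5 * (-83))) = -0.01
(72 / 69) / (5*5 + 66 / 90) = 180 / 4439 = 0.04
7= 7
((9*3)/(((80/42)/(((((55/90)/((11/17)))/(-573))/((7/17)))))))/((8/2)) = -867/61120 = -0.01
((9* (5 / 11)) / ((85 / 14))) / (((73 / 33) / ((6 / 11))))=2268 / 13651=0.17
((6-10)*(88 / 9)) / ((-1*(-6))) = -176 / 27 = -6.52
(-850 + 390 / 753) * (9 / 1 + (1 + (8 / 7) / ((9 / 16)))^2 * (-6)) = 1859735300 / 47439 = 39202.67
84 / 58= 42 / 29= 1.45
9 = 9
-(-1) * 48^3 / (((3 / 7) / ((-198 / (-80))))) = 3193344 / 5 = 638668.80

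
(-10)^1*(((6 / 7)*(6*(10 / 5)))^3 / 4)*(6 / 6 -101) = 93312000 / 343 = 272046.65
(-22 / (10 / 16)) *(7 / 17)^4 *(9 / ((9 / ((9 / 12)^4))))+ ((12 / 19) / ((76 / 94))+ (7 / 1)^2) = 119304187229 / 2412086480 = 49.46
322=322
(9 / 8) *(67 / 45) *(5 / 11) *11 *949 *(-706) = -22444799 / 4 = -5611199.75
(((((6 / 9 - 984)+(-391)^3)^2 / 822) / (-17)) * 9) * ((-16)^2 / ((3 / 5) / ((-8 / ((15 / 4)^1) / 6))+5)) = -65863877466447398912 / 370311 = -177860980274545.99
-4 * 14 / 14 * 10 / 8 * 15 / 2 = -75 / 2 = -37.50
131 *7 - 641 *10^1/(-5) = 2199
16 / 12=1.33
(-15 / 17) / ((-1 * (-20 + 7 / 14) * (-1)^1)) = 10 / 221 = 0.05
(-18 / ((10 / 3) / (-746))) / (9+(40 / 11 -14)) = -73854 / 25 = -2954.16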